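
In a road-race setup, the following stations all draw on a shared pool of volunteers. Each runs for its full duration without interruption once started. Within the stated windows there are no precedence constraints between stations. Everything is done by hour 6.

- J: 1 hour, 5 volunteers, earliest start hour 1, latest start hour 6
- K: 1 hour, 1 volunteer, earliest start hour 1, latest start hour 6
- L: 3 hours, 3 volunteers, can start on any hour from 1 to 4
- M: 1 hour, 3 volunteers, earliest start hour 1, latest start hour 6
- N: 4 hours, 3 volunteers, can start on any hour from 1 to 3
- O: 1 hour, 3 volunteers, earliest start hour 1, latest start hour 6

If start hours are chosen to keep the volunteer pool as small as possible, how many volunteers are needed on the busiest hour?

Early-start (J@1, K@1, L@1, M@1, N@1, O@1) gives peak 18: h1:18  h2:6  h3:6  h4:3  h5:0  h6:0.
Shift L→2, M→2, N→3, O→5.
Schedule J@1, K@1, L@2, M@2, N@3, O@5: h1:6  h2:6  h3:6  h4:6  h5:6  h6:3 — peak 6.
Total volunteer-hours = 33 over 6 hours ⇒ peak ≥ ⌈33/6⌉ = 6, so 6 is optimal.

6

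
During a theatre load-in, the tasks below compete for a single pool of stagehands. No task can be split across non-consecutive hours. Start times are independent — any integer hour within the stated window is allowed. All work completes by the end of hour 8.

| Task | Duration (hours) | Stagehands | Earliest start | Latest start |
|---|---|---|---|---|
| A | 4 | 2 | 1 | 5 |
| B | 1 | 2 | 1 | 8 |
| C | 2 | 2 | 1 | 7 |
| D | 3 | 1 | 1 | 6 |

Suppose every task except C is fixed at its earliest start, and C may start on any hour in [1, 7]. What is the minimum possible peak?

5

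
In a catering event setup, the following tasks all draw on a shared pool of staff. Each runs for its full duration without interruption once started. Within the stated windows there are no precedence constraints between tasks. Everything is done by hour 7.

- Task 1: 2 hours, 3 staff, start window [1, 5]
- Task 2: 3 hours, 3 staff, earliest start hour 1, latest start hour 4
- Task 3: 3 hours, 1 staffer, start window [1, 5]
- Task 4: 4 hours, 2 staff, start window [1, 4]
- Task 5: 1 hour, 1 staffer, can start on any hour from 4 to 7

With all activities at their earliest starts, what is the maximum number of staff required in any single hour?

Early-start schedule: Task 1@1, Task 2@1, Task 3@1, Task 4@1, Task 5@4.
Load per hour: hour 1: 9, hour 2: 9, hour 3: 6, hour 4: 3, hour 5: 0, hour 6: 0, hour 7: 0.
Peak is 9.

9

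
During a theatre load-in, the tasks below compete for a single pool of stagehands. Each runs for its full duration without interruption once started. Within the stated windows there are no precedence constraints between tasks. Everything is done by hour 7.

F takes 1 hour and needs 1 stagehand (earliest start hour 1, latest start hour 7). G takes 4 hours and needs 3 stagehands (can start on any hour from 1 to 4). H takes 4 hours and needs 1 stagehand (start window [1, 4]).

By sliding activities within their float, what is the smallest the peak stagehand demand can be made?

Early-start (F@1, G@1, H@1) gives peak 5: h1:5  h2:4  h3:4  h4:4  h5:0  h6:0  h7:0.
Shift H→2.
Schedule F@1, G@1, H@2: h1:4  h2:4  h3:4  h4:4  h5:1  h6:0  h7:0 — peak 4.

4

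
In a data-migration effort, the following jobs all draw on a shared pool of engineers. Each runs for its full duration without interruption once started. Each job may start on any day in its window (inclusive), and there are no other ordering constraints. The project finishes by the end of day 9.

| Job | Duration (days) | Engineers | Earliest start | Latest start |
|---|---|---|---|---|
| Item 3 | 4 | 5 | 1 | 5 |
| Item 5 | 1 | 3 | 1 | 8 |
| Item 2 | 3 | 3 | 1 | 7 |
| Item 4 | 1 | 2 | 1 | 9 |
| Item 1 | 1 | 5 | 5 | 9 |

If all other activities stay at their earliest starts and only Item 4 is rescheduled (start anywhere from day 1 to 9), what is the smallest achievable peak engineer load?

Item 4@1: d1:13  d2:8  d3:8  d4:5  d5:5  d6:0  d7:0  d8:0  d9:0 → peak 13
Item 4@2: d1:11  d2:10  d3:8  d4:5  d5:5  d6:0  d7:0  d8:0  d9:0 → peak 11
Item 4@3: d1:11  d2:8  d3:10  d4:5  d5:5  d6:0  d7:0  d8:0  d9:0 → peak 11
Item 4@4: d1:11  d2:8  d3:8  d4:7  d5:5  d6:0  d7:0  d8:0  d9:0 → peak 11
Item 4@5: d1:11  d2:8  d3:8  d4:5  d5:7  d6:0  d7:0  d8:0  d9:0 → peak 11
Item 4@6: d1:11  d2:8  d3:8  d4:5  d5:5  d6:2  d7:0  d8:0  d9:0 → peak 11
Item 4@7: d1:11  d2:8  d3:8  d4:5  d5:5  d6:0  d7:2  d8:0  d9:0 → peak 11
Item 4@8: d1:11  d2:8  d3:8  d4:5  d5:5  d6:0  d7:0  d8:2  d9:0 → peak 11
Item 4@9: d1:11  d2:8  d3:8  d4:5  d5:5  d6:0  d7:0  d8:0  d9:2 → peak 11
Best is Item 4@2, peak 11.

11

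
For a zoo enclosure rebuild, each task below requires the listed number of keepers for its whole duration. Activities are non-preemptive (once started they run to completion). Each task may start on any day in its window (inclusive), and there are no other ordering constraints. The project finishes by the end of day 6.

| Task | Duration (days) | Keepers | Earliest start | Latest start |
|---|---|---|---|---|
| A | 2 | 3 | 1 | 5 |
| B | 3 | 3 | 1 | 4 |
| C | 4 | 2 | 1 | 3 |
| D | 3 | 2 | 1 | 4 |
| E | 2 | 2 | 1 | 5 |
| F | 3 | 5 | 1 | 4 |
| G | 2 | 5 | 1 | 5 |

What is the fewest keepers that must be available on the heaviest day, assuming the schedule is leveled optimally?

Early-start (A@1, B@1, C@1, D@1, E@1, F@1, G@1) gives peak 22: d1:22  d2:22  d3:12  d4:2  d5:0  d6:0.
Shift E→3, F→4, G→5.
Schedule A@1, B@1, C@1, D@1, E@3, F@4, G@5: d1:10  d2:10  d3:9  d4:9  d5:10  d6:10 — peak 10.
Total keeper-days = 58 over 6 days ⇒ peak ≥ ⌈58/6⌉ = 10, so 10 is optimal.

10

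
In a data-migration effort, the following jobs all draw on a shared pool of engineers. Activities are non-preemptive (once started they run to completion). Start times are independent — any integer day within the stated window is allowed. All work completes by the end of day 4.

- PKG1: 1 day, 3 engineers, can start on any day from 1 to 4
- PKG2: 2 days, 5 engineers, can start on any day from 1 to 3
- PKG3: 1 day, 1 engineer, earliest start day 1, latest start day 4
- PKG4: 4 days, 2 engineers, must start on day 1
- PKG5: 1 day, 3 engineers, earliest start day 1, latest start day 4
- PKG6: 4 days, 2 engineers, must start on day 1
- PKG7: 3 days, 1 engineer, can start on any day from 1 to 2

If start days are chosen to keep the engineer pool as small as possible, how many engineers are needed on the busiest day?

Early-start (PKG1@1, PKG2@1, PKG3@1, PKG4@1, PKG5@1, PKG6@1, PKG7@1) gives peak 17: d1:17  d2:10  d3:5  d4:4.
Shift PKG2→2, PKG5→4.
Schedule PKG1@1, PKG2@2, PKG3@1, PKG4@1, PKG5@4, PKG6@1, PKG7@1: d1:9  d2:10  d3:10  d4:7 — peak 10.

10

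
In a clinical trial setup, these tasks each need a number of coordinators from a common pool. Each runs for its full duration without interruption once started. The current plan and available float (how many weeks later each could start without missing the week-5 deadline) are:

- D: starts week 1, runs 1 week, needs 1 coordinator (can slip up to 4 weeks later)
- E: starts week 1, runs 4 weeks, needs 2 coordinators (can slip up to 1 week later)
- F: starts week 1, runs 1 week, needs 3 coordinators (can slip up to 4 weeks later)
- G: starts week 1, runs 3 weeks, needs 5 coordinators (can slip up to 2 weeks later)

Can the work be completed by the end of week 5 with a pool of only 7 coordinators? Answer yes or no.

Schedule D@1, E@1, F@1, G@2: w1:6  w2:7  w3:7  w4:7  w5:0 — peak 7 ≤ 7.

yes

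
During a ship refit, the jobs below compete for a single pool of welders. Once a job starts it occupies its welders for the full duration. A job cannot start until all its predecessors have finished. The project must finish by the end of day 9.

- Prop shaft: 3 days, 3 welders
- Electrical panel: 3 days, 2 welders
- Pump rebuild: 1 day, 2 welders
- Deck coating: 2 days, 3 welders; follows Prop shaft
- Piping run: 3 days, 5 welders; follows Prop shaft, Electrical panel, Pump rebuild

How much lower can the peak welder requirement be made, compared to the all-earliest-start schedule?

Early-start peak: d1:7  d2:5  d3:5  d4:8  d5:8  d6:5  d7:0  d8:0  d9:0 ⇒ 8.
Leveled (Prop shaft@1, Electrical panel@1, Pump rebuild@4, Deck coating@4, Piping run@6): d1:5  d2:5  d3:5  d4:5  d5:3  d6:5  d7:5  d8:5  d9:0 ⇒ 5.
Reduction 8 − 5 = 3.

3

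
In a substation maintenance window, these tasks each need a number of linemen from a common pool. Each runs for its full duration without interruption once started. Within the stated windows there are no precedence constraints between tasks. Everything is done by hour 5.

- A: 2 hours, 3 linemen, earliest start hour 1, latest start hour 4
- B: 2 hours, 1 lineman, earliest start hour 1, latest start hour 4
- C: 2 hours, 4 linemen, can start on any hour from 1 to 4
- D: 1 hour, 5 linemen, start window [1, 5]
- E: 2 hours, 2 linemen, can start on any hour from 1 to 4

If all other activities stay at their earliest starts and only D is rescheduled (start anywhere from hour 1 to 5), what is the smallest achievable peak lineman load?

D@1: h1:15  h2:10  h3:0  h4:0  h5:0 → peak 15
D@2: h1:10  h2:15  h3:0  h4:0  h5:0 → peak 15
D@3: h1:10  h2:10  h3:5  h4:0  h5:0 → peak 10
D@4: h1:10  h2:10  h3:0  h4:5  h5:0 → peak 10
D@5: h1:10  h2:10  h3:0  h4:0  h5:5 → peak 10
Best is D@3, peak 10.

10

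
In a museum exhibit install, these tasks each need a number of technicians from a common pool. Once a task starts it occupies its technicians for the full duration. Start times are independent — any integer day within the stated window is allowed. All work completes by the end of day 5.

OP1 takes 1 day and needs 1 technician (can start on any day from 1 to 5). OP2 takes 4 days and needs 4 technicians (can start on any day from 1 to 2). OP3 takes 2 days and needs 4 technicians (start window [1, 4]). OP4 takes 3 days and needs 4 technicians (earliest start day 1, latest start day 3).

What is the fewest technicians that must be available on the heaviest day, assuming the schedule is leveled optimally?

8

Early-start (OP1@1, OP2@1, OP3@1, OP4@1) gives peak 13: d1:13  d2:12  d3:8  d4:4  d5:0.
Shift OP2→2, OP4→3.
Schedule OP1@1, OP2@2, OP3@1, OP4@3: d1:5  d2:8  d3:8  d4:8  d5:8 — peak 8.
Total technician-days = 37 over 5 days ⇒ peak ≥ ⌈37/5⌉ = 8, so 8 is optimal.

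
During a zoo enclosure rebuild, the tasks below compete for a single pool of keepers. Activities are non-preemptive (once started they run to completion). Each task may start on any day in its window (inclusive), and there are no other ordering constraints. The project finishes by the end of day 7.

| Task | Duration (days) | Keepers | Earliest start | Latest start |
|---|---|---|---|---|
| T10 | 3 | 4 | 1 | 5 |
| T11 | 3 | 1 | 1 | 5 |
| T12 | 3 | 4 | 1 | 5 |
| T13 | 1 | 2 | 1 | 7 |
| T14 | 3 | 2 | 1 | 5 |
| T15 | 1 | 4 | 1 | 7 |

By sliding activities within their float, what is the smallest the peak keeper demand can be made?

6

Early-start (T10@1, T11@1, T12@1, T13@1, T14@1, T15@1) gives peak 17: d1:17  d2:11  d3:11  d4:0  d5:0  d6:0  d7:0.
Shift T12→4, T13→4, T14→5, T15→7.
Schedule T10@1, T11@1, T12@4, T13@4, T14@5, T15@7: d1:5  d2:5  d3:5  d4:6  d5:6  d6:6  d7:6 — peak 6.
Total keeper-days = 39 over 7 days ⇒ peak ≥ ⌈39/7⌉ = 6, so 6 is optimal.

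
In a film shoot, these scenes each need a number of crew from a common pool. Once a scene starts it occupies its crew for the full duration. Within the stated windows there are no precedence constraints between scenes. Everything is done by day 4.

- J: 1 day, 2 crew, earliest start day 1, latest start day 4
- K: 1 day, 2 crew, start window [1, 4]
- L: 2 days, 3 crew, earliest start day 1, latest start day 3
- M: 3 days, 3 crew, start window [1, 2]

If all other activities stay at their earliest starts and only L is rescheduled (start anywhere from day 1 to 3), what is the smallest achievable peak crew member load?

L@1: d1:10  d2:6  d3:3  d4:0 → peak 10
L@2: d1:7  d2:6  d3:6  d4:0 → peak 7
L@3: d1:7  d2:3  d3:6  d4:3 → peak 7
Best is L@2, peak 7.

7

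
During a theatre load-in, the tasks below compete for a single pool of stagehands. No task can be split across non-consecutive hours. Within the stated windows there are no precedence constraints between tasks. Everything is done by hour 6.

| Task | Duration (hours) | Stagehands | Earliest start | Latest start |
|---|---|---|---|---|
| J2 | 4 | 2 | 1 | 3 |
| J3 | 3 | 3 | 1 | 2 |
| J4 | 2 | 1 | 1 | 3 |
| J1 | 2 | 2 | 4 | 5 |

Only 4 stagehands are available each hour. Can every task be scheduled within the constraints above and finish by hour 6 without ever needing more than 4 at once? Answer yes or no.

no

The minimum achievable peak is 5; 4 < 5, so no feasible schedule stays within the cap.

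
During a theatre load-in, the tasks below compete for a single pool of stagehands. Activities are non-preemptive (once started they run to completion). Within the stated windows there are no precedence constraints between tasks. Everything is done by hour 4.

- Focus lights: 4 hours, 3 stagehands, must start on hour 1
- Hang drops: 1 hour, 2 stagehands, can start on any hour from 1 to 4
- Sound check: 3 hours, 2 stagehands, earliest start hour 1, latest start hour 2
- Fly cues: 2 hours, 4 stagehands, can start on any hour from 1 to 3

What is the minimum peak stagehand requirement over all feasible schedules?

9

Early-start (Focus lights@1, Hang drops@1, Sound check@1, Fly cues@1) gives peak 11: h1:11  h2:9  h3:5  h4:3.
Shift Fly cues→2.
Schedule Focus lights@1, Hang drops@1, Sound check@1, Fly cues@2: h1:7  h2:9  h3:9  h4:3 — peak 9.
No arrangement of the 24 feasible schedules does better.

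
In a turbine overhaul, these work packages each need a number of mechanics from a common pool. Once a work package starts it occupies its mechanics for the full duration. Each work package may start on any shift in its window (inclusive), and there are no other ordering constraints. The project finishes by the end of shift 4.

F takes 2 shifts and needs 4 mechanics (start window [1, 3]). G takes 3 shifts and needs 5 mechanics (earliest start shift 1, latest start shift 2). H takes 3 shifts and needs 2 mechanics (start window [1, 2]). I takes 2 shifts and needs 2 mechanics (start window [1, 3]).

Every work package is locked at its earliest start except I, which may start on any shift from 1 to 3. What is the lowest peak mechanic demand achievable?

11

I@1: s1:13  s2:13  s3:7  s4:0 → peak 13
I@2: s1:11  s2:13  s3:9  s4:0 → peak 13
I@3: s1:11  s2:11  s3:9  s4:2 → peak 11
Best is I@3, peak 11.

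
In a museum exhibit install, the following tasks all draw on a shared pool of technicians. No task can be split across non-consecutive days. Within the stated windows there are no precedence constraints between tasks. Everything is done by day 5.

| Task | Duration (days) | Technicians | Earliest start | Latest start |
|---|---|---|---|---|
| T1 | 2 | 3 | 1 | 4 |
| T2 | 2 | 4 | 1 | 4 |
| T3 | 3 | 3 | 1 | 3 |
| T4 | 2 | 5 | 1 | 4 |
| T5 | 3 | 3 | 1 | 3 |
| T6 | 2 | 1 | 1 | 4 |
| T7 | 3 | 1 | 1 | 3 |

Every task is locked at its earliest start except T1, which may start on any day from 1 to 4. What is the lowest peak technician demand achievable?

17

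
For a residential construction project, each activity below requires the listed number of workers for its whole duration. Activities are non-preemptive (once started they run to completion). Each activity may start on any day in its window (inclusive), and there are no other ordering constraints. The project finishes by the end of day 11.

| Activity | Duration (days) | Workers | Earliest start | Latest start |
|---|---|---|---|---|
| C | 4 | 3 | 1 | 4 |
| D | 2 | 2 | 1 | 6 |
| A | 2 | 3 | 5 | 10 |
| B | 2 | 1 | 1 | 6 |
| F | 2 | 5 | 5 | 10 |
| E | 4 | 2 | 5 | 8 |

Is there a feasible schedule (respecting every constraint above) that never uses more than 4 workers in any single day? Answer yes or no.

The minimum achievable peak is 5; 4 < 5, so no feasible schedule stays within the cap.

no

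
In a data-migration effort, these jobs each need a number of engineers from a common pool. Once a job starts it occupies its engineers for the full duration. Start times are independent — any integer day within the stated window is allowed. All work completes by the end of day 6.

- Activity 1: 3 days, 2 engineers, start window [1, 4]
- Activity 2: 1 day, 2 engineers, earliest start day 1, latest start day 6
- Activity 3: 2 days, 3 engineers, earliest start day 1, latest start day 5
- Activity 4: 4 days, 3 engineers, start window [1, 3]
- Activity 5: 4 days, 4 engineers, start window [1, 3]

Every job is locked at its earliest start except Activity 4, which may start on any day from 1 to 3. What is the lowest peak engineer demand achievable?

Activity 4@1: d1:14  d2:12  d3:9  d4:7  d5:0  d6:0 → peak 14
Activity 4@2: d1:11  d2:12  d3:9  d4:7  d5:3  d6:0 → peak 12
Activity 4@3: d1:11  d2:9  d3:9  d4:7  d5:3  d6:3 → peak 11
Best is Activity 4@3, peak 11.

11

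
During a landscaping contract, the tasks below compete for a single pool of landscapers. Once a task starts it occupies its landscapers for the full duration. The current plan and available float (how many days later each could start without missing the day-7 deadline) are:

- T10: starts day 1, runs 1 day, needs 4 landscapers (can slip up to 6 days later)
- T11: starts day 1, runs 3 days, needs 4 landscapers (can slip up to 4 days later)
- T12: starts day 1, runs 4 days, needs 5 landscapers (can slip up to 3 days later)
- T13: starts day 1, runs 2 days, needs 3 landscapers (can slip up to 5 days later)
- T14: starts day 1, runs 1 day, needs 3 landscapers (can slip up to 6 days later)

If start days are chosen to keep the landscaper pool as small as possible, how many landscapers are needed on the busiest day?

Early-start (T10@1, T11@1, T12@1, T13@1, T14@1) gives peak 19: d1:19  d2:12  d3:9  d4:5  d5:0  d6:0  d7:0.
Shift T12→4, T13→2, T14→4.
Schedule T10@1, T11@1, T12@4, T13@2, T14@4: d1:8  d2:7  d3:7  d4:8  d5:5  d6:5  d7:5 — peak 8.

8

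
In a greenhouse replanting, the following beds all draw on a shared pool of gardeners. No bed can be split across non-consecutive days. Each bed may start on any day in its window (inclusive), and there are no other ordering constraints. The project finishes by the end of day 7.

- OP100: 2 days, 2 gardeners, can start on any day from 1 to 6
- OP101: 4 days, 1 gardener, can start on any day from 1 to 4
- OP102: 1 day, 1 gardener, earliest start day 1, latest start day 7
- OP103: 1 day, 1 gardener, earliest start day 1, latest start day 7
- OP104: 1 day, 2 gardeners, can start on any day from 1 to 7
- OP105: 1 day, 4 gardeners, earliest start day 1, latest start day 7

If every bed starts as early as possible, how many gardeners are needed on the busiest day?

11

Early-start schedule: OP100@1, OP101@1, OP102@1, OP103@1, OP104@1, OP105@1.
Load per day: day 1: 11, day 2: 3, day 3: 1, day 4: 1, day 5: 0, day 6: 0, day 7: 0.
Peak is 11.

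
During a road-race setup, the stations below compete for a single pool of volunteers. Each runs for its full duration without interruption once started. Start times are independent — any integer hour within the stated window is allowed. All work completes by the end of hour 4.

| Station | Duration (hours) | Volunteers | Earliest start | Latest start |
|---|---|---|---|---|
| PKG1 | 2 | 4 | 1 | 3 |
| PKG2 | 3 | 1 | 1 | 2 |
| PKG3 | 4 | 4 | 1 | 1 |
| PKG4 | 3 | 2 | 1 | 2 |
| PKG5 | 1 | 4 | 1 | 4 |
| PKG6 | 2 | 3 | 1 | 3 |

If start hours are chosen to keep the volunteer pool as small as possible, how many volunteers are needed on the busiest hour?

Early-start (PKG1@1, PKG2@1, PKG3@1, PKG4@1, PKG5@1, PKG6@1) gives peak 18: h1:18  h2:14  h3:7  h4:4.
Shift PKG5→4, PKG6→3.
Schedule PKG1@1, PKG2@1, PKG3@1, PKG4@1, PKG5@4, PKG6@3: h1:11  h2:11  h3:10  h4:11 — peak 11.
Total volunteer-hours = 43 over 4 hours ⇒ peak ≥ ⌈43/4⌉ = 11, so 11 is optimal.

11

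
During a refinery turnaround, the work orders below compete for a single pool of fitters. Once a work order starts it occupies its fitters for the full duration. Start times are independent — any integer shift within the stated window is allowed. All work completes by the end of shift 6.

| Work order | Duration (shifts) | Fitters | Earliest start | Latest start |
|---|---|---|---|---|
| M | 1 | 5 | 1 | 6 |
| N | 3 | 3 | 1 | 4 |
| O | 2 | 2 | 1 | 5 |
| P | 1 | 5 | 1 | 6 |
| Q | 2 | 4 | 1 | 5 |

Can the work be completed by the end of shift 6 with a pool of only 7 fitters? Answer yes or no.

Schedule M@1, N@2, O@1, P@5, Q@3: s1:7  s2:5  s3:7  s4:7  s5:5  s6:0 — peak 7 ≤ 7.

yes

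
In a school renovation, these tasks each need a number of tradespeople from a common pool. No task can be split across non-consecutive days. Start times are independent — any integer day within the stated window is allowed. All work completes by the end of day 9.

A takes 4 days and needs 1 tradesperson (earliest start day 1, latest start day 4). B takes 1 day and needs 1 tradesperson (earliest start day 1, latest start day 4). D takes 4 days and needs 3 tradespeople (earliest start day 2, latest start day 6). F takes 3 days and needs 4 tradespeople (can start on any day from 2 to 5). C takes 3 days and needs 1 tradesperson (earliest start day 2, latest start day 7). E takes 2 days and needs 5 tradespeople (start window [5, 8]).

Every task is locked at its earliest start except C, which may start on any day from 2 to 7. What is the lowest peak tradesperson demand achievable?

C@2: d1:2  d2:9  d3:9  d4:9  d5:8  d6:5  d7:0  d8:0  d9:0 → peak 9
C@3: d1:2  d2:8  d3:9  d4:9  d5:9  d6:5  d7:0  d8:0  d9:0 → peak 9
C@4: d1:2  d2:8  d3:8  d4:9  d5:9  d6:6  d7:0  d8:0  d9:0 → peak 9
C@5: d1:2  d2:8  d3:8  d4:8  d5:9  d6:6  d7:1  d8:0  d9:0 → peak 9
C@6: d1:2  d2:8  d3:8  d4:8  d5:8  d6:6  d7:1  d8:1  d9:0 → peak 8
C@7: d1:2  d2:8  d3:8  d4:8  d5:8  d6:5  d7:1  d8:1  d9:1 → peak 8
Best is C@6, peak 8.

8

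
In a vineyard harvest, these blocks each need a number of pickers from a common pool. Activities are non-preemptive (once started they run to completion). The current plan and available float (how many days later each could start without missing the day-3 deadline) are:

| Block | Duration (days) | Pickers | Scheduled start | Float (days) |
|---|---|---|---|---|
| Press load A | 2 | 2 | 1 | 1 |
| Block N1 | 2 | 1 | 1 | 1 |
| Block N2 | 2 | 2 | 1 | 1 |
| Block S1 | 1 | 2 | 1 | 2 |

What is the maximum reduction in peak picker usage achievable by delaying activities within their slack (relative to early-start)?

Early-start peak: d1:7  d2:5  d3:0 ⇒ 7.
Leveled (Press load A@1, Block N1@1, Block N2@1, Block S1@3): d1:5  d2:5  d3:2 ⇒ 5.
Reduction 7 − 5 = 2.

2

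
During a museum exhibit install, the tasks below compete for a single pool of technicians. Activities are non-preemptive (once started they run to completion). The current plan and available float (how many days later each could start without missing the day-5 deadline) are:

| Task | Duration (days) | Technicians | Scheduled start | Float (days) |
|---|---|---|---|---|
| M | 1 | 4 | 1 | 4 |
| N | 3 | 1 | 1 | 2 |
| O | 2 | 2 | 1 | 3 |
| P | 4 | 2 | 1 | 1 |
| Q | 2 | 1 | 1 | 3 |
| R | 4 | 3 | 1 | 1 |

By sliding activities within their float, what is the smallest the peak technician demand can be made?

Early-start (M@1, N@1, O@1, P@1, Q@1, R@1) gives peak 13: d1:13  d2:9  d3:6  d4:5  d5:0.
Shift O→4, Q→2, R→2.
Schedule M@1, N@1, O@4, P@1, Q@2, R@2: d1:7  d2:7  d3:7  d4:7  d5:5 — peak 7.
Total technician-days = 33 over 5 days ⇒ peak ≥ ⌈33/5⌉ = 7, so 7 is optimal.

7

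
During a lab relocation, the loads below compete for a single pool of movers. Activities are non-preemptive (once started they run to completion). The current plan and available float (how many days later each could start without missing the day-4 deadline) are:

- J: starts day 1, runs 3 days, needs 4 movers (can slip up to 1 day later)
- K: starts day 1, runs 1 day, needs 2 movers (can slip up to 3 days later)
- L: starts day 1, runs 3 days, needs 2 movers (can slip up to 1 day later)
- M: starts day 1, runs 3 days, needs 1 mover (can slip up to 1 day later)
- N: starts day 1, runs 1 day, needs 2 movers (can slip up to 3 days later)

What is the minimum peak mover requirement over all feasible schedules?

7

Early-start (J@1, K@1, L@1, M@1, N@1) gives peak 11: d1:11  d2:7  d3:7  d4:0.
Shift L→2, N→4.
Schedule J@1, K@1, L@2, M@1, N@4: d1:7  d2:7  d3:7  d4:4 — peak 7.
Total mover-days = 25 over 4 days ⇒ peak ≥ ⌈25/4⌉ = 7, so 7 is optimal.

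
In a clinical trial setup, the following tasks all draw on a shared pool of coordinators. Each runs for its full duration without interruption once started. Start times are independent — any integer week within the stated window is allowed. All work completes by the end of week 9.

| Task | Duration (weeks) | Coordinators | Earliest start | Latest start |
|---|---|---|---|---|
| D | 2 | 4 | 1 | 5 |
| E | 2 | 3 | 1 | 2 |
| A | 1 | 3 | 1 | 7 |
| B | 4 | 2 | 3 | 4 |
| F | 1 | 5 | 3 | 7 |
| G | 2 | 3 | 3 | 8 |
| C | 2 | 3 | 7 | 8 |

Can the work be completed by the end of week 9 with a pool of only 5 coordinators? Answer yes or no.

no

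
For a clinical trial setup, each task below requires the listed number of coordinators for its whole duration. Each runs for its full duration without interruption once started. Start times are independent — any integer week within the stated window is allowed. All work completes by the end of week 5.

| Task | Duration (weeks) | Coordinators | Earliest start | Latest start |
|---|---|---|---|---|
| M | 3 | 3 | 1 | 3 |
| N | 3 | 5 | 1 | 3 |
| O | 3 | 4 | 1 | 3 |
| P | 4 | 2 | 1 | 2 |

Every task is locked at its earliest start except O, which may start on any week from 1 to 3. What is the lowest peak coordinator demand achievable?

O@1: w1:14  w2:14  w3:14  w4:2  w5:0 → peak 14
O@2: w1:10  w2:14  w3:14  w4:6  w5:0 → peak 14
O@3: w1:10  w2:10  w3:14  w4:6  w5:4 → peak 14
Best is O@1, peak 14.

14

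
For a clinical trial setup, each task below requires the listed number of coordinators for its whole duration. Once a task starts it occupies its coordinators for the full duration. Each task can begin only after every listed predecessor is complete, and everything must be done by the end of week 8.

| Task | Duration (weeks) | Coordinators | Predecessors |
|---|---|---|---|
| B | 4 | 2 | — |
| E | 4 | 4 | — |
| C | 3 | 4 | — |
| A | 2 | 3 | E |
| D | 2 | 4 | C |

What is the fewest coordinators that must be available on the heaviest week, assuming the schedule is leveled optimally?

8

Early-start (B@1, E@1, C@1, A@5, D@4) gives peak 10: w1:10  w2:10  w3:10  w4:10  w5:7  w6:3  w7:0  w8:0.
Shift B→4, D→7.
Schedule B@4, E@1, C@1, A@5, D@7: w1:8  w2:8  w3:8  w4:6  w5:5  w6:5  w7:6  w8:4 — peak 8.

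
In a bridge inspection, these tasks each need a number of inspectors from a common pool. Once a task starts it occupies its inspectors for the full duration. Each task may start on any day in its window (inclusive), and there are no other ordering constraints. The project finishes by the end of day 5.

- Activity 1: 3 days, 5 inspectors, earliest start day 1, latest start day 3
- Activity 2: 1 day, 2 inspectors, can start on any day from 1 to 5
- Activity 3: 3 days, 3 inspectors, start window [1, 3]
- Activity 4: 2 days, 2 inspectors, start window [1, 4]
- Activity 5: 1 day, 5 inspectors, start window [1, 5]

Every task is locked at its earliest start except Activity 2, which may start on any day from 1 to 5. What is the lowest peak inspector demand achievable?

15

Activity 2@1: d1:17  d2:10  d3:8  d4:0  d5:0 → peak 17
Activity 2@2: d1:15  d2:12  d3:8  d4:0  d5:0 → peak 15
Activity 2@3: d1:15  d2:10  d3:10  d4:0  d5:0 → peak 15
Activity 2@4: d1:15  d2:10  d3:8  d4:2  d5:0 → peak 15
Activity 2@5: d1:15  d2:10  d3:8  d4:0  d5:2 → peak 15
Best is Activity 2@2, peak 15.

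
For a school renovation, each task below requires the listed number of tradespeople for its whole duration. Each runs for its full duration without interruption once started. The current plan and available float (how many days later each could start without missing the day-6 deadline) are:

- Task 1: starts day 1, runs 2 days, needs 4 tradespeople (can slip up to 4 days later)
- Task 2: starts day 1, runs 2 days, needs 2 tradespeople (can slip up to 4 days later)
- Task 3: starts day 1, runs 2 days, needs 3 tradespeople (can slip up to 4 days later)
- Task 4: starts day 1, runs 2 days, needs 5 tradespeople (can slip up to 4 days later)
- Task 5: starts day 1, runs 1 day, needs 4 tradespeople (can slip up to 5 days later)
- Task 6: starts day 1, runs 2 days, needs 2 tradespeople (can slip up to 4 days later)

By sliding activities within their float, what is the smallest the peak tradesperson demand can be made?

7

Early-start (Task 1@1, Task 2@1, Task 3@1, Task 4@1, Task 5@1, Task 6@1) gives peak 20: d1:20  d2:16  d3:0  d4:0  d5:0  d6:0.
Shift Task 3→3, Task 4→5, Task 5→3, Task 6→4.
Schedule Task 1@1, Task 2@1, Task 3@3, Task 4@5, Task 5@3, Task 6@4: d1:6  d2:6  d3:7  d4:5  d5:7  d6:5 — peak 7.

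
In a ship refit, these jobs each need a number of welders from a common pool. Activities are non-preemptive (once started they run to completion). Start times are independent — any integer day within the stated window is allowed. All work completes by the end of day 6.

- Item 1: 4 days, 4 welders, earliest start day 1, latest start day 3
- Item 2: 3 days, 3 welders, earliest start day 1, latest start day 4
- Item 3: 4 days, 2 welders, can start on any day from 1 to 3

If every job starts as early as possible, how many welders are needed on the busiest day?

Early-start schedule: Item 1@1, Item 2@1, Item 3@1.
Load per day: day 1: 9, day 2: 9, day 3: 9, day 4: 6, day 5: 0, day 6: 0.
Peak is 9.

9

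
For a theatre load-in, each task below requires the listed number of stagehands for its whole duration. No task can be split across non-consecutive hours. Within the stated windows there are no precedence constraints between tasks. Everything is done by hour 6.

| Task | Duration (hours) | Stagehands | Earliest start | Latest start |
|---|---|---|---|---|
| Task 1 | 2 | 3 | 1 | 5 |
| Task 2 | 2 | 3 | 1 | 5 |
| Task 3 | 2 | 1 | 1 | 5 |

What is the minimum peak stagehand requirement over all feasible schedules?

Early-start (Task 1@1, Task 2@1, Task 3@1) gives peak 7: h1:7  h2:7  h3:0  h4:0  h5:0  h6:0.
Shift Task 2→3, Task 3→5.
Schedule Task 1@1, Task 2@3, Task 3@5: h1:3  h2:3  h3:3  h4:3  h5:1  h6:1 — peak 3.
Total stagehand-hours = 14 over 6 hours ⇒ peak ≥ ⌈14/6⌉ = 3, so 3 is optimal.

3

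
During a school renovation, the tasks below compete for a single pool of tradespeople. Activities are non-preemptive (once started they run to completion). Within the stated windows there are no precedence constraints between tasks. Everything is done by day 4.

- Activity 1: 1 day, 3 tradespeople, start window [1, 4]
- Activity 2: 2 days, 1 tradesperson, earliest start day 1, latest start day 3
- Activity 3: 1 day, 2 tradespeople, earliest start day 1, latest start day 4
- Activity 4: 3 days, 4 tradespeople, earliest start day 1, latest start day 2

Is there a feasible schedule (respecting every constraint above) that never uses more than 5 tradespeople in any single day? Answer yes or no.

yes

Schedule Activity 1@1, Activity 2@2, Activity 3@1, Activity 4@2: d1:5  d2:5  d3:5  d4:4 — peak 5 ≤ 5.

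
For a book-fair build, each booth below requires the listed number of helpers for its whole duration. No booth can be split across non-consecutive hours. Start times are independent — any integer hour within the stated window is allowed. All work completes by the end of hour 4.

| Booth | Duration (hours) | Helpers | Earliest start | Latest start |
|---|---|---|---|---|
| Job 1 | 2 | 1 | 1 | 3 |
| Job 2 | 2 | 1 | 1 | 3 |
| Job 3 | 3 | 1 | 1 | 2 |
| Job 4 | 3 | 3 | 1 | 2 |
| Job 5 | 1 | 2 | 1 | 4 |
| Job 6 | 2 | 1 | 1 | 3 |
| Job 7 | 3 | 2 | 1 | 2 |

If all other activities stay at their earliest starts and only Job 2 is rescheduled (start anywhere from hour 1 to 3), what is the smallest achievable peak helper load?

Job 2@1: h1:11  h2:9  h3:6  h4:0 → peak 11
Job 2@2: h1:10  h2:9  h3:7  h4:0 → peak 10
Job 2@3: h1:10  h2:8  h3:7  h4:1 → peak 10
Best is Job 2@2, peak 10.

10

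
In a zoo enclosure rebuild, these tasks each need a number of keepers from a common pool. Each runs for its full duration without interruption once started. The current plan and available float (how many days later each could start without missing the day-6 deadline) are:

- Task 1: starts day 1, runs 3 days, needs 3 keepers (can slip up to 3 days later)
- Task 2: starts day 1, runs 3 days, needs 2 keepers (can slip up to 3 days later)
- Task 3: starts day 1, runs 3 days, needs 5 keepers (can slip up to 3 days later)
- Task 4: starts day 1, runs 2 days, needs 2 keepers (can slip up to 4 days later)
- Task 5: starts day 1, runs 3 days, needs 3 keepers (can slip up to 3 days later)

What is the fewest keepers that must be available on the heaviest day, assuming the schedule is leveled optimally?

8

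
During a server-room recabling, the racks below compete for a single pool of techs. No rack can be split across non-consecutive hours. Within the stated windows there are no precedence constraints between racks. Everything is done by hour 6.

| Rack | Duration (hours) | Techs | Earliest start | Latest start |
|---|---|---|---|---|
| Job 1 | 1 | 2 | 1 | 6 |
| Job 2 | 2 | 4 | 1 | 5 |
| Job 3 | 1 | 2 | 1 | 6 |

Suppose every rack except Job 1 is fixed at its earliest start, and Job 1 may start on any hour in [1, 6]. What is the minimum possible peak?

6

Job 1@1: h1:8  h2:4  h3:0  h4:0  h5:0  h6:0 → peak 8
Job 1@2: h1:6  h2:6  h3:0  h4:0  h5:0  h6:0 → peak 6
Job 1@3: h1:6  h2:4  h3:2  h4:0  h5:0  h6:0 → peak 6
Job 1@4: h1:6  h2:4  h3:0  h4:2  h5:0  h6:0 → peak 6
Job 1@5: h1:6  h2:4  h3:0  h4:0  h5:2  h6:0 → peak 6
Job 1@6: h1:6  h2:4  h3:0  h4:0  h5:0  h6:2 → peak 6
Best is Job 1@2, peak 6.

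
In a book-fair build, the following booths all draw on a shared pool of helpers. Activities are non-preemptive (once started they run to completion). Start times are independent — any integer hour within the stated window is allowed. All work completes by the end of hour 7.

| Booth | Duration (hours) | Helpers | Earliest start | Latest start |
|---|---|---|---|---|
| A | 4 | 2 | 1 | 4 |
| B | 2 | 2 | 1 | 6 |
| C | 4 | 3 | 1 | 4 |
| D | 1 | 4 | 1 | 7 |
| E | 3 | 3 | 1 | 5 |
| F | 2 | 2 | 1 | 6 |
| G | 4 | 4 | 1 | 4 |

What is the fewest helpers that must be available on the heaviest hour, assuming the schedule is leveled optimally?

9

Early-start (A@1, B@1, C@1, D@1, E@1, F@1, G@1) gives peak 20: h1:20  h2:16  h3:12  h4:9  h5:0  h6:0  h7:0.
Shift D→3, E→5, G→4.
Schedule A@1, B@1, C@1, D@3, E@5, F@1, G@4: h1:9  h2:9  h3:9  h4:9  h5:7  h6:7  h7:7 — peak 9.
Total helper-hours = 57 over 7 hours ⇒ peak ≥ ⌈57/7⌉ = 9, so 9 is optimal.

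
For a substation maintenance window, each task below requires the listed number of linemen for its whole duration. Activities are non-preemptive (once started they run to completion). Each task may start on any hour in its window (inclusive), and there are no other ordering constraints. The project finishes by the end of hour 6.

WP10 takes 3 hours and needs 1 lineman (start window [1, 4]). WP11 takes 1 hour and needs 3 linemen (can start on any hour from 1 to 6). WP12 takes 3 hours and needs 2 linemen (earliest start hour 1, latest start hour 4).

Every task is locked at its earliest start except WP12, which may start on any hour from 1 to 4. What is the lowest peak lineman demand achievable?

4

WP12@1: h1:6  h2:3  h3:3  h4:0  h5:0  h6:0 → peak 6
WP12@2: h1:4  h2:3  h3:3  h4:2  h5:0  h6:0 → peak 4
WP12@3: h1:4  h2:1  h3:3  h4:2  h5:2  h6:0 → peak 4
WP12@4: h1:4  h2:1  h3:1  h4:2  h5:2  h6:2 → peak 4
Best is WP12@2, peak 4.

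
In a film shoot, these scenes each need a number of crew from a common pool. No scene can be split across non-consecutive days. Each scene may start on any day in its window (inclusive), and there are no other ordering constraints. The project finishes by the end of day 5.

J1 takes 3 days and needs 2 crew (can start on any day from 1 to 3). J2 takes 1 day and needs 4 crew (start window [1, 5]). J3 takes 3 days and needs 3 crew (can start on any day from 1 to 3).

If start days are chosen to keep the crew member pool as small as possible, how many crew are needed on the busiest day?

5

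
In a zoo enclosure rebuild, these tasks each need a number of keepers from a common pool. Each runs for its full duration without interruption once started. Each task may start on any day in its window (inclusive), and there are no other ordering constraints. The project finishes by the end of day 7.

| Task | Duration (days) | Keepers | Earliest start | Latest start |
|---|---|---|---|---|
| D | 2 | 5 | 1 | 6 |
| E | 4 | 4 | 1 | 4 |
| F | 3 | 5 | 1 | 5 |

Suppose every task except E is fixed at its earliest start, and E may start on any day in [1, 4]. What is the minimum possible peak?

10

E@1: d1:14  d2:14  d3:9  d4:4  d5:0  d6:0  d7:0 → peak 14
E@2: d1:10  d2:14  d3:9  d4:4  d5:4  d6:0  d7:0 → peak 14
E@3: d1:10  d2:10  d3:9  d4:4  d5:4  d6:4  d7:0 → peak 10
E@4: d1:10  d2:10  d3:5  d4:4  d5:4  d6:4  d7:4 → peak 10
Best is E@3, peak 10.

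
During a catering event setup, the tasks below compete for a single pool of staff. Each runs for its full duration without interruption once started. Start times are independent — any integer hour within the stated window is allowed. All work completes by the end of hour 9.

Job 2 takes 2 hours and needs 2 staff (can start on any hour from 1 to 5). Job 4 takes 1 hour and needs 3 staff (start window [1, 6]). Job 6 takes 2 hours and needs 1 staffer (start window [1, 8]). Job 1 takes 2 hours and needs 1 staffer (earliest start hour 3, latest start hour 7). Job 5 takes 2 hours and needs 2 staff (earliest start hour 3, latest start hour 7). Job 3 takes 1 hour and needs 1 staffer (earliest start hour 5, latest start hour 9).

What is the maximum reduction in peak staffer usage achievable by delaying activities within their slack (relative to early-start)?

3

Early-start peak: h1:6  h2:3  h3:3  h4:3  h5:1  h6:0  h7:0  h8:0  h9:0 ⇒ 6.
Leveled (Job 2@1, Job 4@3, Job 6@1, Job 1@4, Job 5@4, Job 3@6): h1:3  h2:3  h3:3  h4:3  h5:3  h6:1  h7:0  h8:0  h9:0 ⇒ 3.
Reduction 6 − 3 = 3.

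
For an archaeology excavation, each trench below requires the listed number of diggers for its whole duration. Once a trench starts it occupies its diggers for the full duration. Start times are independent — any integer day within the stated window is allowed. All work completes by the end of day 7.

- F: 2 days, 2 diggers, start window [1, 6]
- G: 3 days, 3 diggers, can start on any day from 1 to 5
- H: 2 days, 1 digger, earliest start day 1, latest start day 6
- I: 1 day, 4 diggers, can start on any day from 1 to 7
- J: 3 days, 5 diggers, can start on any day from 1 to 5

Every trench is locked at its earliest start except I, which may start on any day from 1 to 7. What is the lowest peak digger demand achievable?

I@1: d1:15  d2:11  d3:8  d4:0  d5:0  d6:0  d7:0 → peak 15
I@2: d1:11  d2:15  d3:8  d4:0  d5:0  d6:0  d7:0 → peak 15
I@3: d1:11  d2:11  d3:12  d4:0  d5:0  d6:0  d7:0 → peak 12
I@4: d1:11  d2:11  d3:8  d4:4  d5:0  d6:0  d7:0 → peak 11
I@5: d1:11  d2:11  d3:8  d4:0  d5:4  d6:0  d7:0 → peak 11
I@6: d1:11  d2:11  d3:8  d4:0  d5:0  d6:4  d7:0 → peak 11
I@7: d1:11  d2:11  d3:8  d4:0  d5:0  d6:0  d7:4 → peak 11
Best is I@4, peak 11.

11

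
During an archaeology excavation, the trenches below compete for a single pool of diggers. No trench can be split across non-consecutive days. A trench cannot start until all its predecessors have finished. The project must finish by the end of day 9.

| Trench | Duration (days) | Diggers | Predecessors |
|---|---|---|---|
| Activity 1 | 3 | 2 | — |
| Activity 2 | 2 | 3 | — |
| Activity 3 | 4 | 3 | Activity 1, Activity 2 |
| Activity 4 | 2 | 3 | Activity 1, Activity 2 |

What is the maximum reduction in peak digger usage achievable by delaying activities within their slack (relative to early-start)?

Early-start peak: d1:5  d2:5  d3:2  d4:6  d5:6  d6:3  d7:3  d8:0  d9:0 ⇒ 6.
Leveled (Activity 1@1, Activity 2@1, Activity 3@4, Activity 4@8): d1:5  d2:5  d3:2  d4:3  d5:3  d6:3  d7:3  d8:3  d9:3 ⇒ 5.
Reduction 6 − 5 = 1.

1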